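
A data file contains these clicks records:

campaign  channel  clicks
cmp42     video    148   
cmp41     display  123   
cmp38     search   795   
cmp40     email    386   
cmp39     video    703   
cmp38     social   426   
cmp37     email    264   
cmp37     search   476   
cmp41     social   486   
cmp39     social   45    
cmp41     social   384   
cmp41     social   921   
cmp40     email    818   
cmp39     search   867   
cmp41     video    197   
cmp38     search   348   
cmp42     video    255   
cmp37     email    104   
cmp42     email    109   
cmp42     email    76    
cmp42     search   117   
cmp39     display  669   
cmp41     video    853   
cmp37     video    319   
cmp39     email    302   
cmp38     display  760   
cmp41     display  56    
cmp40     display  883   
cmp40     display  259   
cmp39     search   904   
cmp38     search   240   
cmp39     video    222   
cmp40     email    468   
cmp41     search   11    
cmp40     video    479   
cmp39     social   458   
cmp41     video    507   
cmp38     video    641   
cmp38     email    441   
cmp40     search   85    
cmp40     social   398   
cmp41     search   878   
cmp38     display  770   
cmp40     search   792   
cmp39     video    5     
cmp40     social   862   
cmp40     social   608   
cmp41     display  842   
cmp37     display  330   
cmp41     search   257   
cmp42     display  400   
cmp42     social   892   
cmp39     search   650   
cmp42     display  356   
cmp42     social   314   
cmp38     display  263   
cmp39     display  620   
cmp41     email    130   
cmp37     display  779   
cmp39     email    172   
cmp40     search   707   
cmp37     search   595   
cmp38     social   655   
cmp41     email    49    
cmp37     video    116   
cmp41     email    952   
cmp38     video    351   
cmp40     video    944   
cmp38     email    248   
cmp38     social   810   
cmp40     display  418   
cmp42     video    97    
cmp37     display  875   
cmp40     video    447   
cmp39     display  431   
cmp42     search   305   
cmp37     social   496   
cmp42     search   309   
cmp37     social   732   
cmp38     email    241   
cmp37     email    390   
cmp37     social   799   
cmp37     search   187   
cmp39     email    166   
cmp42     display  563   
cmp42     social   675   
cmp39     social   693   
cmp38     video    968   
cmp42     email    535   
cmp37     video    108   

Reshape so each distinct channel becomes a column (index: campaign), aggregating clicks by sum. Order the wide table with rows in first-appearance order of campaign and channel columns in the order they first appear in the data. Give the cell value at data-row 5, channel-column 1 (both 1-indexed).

With rows in first-appearance order of campaign, row 5 is campaign=cmp39. channel columns in first-appearance order: video, display, search, email, social; column 1 is video.
Long rows with campaign=cmp39, channel=video: 703 + 222 + 5 = 930.

930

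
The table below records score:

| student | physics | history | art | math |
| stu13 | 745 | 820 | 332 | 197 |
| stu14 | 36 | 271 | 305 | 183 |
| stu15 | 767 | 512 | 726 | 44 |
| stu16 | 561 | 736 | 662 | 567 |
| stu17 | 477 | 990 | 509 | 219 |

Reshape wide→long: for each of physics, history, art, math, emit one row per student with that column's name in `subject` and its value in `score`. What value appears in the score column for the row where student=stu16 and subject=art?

662

Unpivoting turns each (student, wide-column) pair into one long row.
The wide cell at row stu16, column art holds 662, so the long row (stu16, art) has score=662.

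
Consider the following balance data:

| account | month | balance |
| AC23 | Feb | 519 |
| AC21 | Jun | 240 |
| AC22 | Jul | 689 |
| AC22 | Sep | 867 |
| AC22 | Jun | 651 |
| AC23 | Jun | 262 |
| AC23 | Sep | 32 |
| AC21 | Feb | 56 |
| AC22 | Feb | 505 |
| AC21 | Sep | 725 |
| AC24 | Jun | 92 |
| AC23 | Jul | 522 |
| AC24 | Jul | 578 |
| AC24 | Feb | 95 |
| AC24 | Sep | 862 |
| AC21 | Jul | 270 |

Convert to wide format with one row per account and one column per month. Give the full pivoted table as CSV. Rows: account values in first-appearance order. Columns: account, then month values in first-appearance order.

account,Feb,Jun,Jul,Sep
AC23,519,262,522,32
AC21,56,240,270,725
AC22,505,651,689,867
AC24,95,92,578,862

Columns: account plus the 4 distinct month values (Feb, Jun, Jul, Sep).
For example, row AC23 column Feb takes balance=519 from the long row (AC23, Feb).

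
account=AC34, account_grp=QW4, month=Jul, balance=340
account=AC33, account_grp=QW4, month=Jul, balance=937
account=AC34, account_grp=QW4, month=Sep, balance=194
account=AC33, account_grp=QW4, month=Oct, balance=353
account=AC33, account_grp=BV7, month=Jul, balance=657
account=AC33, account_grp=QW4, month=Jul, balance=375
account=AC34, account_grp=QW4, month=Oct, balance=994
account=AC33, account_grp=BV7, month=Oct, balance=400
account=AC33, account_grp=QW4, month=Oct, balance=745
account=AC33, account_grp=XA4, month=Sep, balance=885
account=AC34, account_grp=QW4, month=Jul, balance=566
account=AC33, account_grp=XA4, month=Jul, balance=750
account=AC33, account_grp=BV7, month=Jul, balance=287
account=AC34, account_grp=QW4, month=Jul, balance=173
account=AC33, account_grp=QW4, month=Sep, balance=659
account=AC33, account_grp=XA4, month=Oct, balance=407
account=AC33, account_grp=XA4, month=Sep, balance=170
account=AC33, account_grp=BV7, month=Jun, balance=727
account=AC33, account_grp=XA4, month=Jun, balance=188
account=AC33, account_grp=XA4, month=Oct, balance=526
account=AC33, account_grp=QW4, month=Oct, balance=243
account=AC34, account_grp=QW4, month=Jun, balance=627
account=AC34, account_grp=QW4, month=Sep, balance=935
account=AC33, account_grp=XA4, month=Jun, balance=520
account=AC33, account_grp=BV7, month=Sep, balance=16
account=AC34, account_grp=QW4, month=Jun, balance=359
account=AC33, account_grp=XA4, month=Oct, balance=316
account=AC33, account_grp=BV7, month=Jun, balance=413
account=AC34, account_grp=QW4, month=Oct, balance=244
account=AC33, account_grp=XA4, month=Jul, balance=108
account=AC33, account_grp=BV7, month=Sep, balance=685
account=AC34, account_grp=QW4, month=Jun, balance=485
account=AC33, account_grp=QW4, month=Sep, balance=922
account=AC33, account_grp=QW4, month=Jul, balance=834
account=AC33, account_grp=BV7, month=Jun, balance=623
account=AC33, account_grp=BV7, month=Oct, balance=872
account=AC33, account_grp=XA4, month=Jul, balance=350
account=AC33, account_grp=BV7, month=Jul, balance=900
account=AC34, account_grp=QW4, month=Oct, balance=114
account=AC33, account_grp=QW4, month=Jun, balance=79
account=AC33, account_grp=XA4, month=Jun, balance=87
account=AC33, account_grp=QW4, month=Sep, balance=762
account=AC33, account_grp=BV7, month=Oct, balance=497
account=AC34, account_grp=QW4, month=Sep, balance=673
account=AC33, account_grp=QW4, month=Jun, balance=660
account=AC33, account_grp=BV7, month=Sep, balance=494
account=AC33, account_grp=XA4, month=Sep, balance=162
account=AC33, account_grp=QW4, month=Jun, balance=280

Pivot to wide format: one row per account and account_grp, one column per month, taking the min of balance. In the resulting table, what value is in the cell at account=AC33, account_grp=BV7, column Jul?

287

Rows with account=AC33, account_grp=BV7 and month=Jul: balance values are 657, 287, 900.
min(657, 287, 900) = 287.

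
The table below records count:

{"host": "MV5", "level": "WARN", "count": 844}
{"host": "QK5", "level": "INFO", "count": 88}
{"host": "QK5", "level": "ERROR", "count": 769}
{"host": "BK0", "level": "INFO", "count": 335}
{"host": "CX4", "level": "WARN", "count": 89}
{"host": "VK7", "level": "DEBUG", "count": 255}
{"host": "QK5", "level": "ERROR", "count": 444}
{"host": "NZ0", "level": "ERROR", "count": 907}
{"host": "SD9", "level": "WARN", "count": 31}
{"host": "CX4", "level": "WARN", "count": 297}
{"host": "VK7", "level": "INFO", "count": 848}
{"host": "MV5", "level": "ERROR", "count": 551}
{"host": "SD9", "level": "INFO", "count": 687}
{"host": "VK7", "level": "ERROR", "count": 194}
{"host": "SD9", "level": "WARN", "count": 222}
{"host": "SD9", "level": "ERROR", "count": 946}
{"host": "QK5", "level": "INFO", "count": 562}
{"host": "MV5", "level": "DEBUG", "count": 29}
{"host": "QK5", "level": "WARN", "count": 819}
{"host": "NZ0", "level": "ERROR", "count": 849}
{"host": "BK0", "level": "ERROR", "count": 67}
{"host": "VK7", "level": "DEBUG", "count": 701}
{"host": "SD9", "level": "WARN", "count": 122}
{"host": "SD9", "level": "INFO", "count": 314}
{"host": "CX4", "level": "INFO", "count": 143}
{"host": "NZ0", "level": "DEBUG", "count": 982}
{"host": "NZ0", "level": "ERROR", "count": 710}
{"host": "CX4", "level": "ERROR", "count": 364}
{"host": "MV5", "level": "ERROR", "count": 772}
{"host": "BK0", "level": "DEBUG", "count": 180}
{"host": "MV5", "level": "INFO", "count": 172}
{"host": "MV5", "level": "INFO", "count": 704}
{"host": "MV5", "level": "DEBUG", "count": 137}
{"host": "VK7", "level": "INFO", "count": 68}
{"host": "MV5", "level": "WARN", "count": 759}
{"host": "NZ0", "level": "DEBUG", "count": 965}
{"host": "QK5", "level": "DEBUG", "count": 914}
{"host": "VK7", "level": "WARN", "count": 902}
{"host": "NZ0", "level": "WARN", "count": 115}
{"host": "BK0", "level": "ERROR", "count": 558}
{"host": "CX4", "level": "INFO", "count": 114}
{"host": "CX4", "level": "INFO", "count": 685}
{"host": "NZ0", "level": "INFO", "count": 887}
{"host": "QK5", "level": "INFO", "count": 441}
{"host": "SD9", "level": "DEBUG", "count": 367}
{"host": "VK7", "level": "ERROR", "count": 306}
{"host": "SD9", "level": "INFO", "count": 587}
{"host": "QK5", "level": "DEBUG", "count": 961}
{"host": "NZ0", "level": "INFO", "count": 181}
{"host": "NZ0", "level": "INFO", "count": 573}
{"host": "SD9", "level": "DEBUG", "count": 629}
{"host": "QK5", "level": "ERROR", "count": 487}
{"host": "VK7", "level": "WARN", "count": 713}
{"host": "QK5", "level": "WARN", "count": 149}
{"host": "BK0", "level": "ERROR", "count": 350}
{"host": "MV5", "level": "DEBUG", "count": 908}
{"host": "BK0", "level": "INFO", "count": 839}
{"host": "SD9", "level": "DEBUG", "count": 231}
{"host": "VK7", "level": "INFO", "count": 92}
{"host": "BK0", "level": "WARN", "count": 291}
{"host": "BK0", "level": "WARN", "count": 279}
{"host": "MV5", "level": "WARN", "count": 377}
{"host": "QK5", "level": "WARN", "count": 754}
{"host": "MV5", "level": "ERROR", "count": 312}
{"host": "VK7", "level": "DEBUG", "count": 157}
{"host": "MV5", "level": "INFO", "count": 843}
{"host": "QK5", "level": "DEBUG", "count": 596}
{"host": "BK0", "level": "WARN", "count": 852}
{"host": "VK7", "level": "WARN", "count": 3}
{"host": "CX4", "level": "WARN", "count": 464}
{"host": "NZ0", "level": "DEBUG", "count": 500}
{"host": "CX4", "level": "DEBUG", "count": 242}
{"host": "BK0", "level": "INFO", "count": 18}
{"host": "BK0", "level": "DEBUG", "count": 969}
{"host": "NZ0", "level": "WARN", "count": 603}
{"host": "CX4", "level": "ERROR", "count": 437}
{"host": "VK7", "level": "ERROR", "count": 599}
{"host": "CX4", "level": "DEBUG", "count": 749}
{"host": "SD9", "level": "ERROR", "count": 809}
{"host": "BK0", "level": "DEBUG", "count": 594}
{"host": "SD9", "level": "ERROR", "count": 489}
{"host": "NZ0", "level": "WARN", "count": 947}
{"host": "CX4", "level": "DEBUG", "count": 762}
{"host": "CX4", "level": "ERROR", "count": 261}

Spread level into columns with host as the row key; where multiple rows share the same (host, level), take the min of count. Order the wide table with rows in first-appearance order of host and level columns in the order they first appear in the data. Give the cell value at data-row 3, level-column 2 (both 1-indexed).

18

With rows in first-appearance order of host, row 3 is host=BK0. level columns in first-appearance order: WARN, INFO, ERROR, DEBUG; column 2 is INFO.
Long rows with host=BK0, level=INFO: min(335, 839, 18) = 18.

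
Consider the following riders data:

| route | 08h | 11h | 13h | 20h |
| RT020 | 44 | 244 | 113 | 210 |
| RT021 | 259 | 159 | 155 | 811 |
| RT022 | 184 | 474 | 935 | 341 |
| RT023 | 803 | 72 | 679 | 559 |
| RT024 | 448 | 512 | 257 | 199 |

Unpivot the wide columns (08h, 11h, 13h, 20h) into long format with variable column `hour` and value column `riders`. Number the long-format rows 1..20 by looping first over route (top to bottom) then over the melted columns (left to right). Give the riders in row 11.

20 rows total (5 × 4). Row 11: index ⌊(11-1)/4⌋ = 2 into route → RT022; (11-1) mod 4 = 2 into the melted columns → 13h.
So row 11 is (RT022, 13h, 935); riders = 935.

935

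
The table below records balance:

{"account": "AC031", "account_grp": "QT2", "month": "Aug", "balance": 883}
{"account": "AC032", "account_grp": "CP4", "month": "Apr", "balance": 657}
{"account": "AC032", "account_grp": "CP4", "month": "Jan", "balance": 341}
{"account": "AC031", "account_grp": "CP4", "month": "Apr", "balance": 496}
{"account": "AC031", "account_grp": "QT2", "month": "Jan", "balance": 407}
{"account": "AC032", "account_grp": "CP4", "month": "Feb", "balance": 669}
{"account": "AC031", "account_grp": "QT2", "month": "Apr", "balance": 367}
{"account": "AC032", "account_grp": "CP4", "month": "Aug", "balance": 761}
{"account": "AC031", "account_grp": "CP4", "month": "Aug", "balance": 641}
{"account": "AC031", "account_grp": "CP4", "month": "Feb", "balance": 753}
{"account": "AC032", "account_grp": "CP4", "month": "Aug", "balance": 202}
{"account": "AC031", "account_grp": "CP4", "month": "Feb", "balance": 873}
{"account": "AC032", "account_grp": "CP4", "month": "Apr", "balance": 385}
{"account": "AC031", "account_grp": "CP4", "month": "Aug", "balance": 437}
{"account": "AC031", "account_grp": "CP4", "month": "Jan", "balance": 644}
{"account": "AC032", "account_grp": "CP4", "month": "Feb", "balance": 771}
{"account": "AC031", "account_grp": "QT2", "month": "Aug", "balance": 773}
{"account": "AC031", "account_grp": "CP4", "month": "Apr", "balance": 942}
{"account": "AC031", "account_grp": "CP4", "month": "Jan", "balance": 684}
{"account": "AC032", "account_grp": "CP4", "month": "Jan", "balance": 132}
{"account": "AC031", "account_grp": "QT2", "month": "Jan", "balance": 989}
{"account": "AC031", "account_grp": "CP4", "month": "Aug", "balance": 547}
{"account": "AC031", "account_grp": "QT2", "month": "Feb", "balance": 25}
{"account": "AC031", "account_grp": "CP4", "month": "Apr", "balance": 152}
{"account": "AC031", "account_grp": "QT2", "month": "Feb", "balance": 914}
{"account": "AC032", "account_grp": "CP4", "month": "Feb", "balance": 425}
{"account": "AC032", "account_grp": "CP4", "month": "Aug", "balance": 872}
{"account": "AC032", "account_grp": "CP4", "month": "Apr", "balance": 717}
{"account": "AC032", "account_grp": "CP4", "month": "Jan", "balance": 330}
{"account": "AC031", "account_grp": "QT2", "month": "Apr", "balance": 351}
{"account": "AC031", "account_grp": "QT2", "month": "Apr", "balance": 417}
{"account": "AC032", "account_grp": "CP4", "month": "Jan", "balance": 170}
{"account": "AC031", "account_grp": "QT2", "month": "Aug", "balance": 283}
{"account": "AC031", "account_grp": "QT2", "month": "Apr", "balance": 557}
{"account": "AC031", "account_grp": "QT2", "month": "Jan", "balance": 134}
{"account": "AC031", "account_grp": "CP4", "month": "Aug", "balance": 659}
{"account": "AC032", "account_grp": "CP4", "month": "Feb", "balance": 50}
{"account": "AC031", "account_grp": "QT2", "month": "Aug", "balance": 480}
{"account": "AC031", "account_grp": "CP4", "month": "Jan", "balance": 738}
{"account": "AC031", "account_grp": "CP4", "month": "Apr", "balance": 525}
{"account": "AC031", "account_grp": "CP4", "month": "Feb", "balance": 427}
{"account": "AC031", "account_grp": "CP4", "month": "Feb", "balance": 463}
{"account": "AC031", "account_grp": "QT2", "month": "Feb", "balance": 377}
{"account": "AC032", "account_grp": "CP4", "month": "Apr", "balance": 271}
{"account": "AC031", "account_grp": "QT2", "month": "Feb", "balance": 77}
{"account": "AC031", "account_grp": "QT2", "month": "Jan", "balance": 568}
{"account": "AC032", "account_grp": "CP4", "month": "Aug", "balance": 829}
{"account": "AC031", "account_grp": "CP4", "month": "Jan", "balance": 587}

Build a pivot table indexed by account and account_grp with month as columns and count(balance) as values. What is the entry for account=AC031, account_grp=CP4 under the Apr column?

Rows with account=AC031, account_grp=CP4 and month=Apr: balance values are 496, 942, 152, 525.
4 rows match — count = 4.

4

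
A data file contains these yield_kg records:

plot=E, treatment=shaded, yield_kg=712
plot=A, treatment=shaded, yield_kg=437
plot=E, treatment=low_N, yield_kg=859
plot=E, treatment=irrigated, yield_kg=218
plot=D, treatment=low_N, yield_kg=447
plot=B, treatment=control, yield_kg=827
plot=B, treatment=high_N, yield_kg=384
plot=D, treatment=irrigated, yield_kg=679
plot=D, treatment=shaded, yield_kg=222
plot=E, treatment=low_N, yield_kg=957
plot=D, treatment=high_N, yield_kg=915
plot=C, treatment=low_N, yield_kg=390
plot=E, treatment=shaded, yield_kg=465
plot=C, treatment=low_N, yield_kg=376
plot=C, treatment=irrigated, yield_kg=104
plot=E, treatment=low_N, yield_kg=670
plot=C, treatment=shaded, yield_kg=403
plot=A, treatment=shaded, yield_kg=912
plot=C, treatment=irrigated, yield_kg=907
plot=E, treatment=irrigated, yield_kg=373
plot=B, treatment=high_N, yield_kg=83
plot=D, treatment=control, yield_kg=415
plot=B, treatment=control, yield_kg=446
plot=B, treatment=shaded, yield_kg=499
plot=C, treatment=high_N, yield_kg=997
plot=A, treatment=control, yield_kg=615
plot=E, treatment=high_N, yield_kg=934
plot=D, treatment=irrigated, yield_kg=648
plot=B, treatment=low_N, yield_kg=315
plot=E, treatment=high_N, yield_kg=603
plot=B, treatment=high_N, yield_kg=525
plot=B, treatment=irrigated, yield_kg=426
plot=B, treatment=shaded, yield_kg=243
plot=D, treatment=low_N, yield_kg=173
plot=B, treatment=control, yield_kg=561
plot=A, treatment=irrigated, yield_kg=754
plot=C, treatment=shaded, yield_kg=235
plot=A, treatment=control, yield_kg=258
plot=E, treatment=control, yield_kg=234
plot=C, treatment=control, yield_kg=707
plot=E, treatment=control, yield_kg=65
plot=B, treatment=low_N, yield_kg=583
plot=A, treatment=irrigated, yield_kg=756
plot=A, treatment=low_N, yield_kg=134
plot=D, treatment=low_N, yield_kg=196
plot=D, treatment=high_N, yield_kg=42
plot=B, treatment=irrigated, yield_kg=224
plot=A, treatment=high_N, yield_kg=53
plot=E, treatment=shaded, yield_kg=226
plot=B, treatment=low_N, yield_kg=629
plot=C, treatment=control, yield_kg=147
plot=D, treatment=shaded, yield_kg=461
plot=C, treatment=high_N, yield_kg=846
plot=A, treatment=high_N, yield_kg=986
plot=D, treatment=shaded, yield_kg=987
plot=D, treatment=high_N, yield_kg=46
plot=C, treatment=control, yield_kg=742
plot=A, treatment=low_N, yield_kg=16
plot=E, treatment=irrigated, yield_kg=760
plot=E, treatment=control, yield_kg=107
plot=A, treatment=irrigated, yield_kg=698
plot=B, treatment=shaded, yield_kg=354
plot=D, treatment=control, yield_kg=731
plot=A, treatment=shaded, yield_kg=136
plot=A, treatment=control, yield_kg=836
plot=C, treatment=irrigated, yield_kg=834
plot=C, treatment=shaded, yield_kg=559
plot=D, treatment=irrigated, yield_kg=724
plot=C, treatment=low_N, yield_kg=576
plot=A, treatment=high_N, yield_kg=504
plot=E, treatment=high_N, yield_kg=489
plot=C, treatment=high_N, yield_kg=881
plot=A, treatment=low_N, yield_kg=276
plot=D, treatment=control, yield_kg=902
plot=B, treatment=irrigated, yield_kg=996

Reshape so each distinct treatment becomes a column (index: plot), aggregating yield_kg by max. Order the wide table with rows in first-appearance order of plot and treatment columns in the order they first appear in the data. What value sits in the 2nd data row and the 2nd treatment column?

With rows in first-appearance order of plot, row 2 is plot=A. treatment columns in first-appearance order: shaded, low_N, irrigated, control, high_N; column 2 is low_N.
Long rows with plot=A, treatment=low_N: max(134, 16, 276) = 276.

276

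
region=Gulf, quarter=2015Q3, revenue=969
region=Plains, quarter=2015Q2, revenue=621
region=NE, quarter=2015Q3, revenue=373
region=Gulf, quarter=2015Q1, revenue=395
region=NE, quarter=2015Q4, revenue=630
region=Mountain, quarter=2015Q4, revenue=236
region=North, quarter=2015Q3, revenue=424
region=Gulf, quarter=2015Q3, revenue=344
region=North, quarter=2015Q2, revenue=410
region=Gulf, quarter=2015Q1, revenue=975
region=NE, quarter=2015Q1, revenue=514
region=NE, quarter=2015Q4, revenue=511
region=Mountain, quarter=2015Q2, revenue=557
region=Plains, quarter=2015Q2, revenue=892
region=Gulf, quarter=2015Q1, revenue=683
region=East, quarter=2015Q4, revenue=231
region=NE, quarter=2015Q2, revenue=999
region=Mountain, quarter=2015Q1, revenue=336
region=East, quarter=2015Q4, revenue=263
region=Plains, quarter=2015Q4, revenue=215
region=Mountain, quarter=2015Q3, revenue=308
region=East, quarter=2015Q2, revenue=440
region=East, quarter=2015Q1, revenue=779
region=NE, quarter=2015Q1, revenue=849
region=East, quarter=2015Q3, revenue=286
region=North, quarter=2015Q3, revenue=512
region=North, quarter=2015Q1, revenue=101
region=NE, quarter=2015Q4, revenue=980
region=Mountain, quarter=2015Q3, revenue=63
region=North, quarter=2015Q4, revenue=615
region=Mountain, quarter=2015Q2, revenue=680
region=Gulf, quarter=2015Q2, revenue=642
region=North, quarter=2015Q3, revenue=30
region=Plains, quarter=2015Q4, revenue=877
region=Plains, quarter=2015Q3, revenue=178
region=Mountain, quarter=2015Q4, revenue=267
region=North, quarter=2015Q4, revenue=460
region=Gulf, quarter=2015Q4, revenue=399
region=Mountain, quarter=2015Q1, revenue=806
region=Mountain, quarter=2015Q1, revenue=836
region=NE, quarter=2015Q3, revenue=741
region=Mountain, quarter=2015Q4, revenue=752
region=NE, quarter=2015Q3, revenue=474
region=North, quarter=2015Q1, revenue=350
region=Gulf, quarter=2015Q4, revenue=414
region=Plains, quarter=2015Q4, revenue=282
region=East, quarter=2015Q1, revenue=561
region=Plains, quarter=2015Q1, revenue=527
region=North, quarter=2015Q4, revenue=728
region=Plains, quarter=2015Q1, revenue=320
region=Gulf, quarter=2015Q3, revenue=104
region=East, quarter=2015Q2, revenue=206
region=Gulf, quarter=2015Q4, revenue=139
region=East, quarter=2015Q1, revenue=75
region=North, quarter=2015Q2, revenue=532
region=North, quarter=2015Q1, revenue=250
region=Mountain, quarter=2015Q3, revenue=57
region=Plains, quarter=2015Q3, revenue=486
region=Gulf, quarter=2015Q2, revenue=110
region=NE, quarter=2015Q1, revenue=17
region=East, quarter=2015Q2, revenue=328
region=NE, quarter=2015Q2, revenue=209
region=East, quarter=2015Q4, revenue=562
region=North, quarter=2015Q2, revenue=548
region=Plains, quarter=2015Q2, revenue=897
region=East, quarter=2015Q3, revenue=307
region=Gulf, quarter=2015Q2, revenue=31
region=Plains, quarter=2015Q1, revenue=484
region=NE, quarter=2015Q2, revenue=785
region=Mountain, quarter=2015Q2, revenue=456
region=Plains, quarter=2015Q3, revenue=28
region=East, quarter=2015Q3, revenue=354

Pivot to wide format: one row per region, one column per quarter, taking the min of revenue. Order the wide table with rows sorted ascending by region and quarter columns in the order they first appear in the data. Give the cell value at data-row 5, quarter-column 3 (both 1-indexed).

With rows sorted ascending by region, row 5 is region=North. quarter columns in first-appearance order: 2015Q3, 2015Q2, 2015Q1, 2015Q4; column 3 is 2015Q1.
Long rows with region=North, quarter=2015Q1: min(101, 350, 250) = 101.

101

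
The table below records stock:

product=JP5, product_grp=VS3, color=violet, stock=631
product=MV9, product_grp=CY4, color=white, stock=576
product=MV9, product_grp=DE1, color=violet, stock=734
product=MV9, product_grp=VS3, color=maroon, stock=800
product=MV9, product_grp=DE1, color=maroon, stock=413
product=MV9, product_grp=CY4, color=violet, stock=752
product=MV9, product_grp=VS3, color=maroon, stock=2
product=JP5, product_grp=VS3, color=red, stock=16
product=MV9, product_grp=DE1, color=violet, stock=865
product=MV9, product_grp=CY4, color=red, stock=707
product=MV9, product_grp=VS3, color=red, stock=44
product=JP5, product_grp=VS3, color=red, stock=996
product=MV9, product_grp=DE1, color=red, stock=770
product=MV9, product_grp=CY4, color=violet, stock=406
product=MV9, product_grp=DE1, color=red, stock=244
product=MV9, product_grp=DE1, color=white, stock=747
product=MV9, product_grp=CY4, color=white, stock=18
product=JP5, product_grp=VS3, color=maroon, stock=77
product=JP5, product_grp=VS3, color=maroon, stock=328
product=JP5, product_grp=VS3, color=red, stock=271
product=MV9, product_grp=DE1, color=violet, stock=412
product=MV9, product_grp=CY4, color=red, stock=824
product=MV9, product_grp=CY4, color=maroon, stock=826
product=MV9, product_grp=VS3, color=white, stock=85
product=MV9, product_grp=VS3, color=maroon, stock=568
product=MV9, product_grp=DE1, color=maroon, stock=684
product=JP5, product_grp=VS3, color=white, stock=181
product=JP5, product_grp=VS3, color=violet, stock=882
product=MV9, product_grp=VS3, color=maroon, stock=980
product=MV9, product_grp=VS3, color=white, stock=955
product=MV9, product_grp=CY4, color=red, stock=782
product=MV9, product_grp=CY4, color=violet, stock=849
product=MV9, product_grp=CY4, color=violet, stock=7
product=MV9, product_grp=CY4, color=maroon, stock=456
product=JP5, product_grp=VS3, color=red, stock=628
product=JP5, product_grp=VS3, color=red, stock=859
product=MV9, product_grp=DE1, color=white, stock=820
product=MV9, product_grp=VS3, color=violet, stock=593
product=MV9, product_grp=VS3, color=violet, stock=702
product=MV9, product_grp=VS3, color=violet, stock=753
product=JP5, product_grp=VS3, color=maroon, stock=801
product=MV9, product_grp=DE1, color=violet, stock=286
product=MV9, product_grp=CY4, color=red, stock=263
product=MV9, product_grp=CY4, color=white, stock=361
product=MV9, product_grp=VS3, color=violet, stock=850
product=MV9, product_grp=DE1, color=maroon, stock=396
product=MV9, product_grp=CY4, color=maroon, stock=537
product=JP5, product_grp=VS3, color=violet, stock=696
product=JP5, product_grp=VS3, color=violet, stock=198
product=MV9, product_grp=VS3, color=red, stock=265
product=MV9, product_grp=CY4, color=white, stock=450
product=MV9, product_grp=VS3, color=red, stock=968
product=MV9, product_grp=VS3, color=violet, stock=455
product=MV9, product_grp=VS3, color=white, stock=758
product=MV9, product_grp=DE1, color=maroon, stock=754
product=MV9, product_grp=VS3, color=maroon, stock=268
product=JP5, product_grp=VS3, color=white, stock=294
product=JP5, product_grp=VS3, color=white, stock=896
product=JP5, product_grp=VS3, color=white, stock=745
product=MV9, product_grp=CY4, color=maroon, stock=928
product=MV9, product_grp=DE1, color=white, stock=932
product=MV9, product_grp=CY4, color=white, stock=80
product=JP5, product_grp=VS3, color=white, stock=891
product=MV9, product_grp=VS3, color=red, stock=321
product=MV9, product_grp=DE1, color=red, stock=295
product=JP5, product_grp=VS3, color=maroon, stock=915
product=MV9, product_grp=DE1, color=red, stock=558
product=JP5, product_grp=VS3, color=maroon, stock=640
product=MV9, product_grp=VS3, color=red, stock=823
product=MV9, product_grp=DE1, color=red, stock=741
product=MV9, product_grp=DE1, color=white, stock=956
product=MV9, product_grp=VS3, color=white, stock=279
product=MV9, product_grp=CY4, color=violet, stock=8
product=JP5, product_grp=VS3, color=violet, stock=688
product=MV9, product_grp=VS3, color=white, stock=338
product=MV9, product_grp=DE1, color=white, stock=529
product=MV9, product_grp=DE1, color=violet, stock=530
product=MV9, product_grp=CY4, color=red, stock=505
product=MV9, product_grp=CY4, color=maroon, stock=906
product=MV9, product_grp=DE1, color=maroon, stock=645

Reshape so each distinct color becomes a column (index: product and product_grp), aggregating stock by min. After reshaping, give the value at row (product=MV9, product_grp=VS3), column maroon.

Rows with product=MV9, product_grp=VS3 and color=maroon: stock values are 800, 2, 568, 980, 268.
min(800, 2, 568, 980, 268) = 2.

2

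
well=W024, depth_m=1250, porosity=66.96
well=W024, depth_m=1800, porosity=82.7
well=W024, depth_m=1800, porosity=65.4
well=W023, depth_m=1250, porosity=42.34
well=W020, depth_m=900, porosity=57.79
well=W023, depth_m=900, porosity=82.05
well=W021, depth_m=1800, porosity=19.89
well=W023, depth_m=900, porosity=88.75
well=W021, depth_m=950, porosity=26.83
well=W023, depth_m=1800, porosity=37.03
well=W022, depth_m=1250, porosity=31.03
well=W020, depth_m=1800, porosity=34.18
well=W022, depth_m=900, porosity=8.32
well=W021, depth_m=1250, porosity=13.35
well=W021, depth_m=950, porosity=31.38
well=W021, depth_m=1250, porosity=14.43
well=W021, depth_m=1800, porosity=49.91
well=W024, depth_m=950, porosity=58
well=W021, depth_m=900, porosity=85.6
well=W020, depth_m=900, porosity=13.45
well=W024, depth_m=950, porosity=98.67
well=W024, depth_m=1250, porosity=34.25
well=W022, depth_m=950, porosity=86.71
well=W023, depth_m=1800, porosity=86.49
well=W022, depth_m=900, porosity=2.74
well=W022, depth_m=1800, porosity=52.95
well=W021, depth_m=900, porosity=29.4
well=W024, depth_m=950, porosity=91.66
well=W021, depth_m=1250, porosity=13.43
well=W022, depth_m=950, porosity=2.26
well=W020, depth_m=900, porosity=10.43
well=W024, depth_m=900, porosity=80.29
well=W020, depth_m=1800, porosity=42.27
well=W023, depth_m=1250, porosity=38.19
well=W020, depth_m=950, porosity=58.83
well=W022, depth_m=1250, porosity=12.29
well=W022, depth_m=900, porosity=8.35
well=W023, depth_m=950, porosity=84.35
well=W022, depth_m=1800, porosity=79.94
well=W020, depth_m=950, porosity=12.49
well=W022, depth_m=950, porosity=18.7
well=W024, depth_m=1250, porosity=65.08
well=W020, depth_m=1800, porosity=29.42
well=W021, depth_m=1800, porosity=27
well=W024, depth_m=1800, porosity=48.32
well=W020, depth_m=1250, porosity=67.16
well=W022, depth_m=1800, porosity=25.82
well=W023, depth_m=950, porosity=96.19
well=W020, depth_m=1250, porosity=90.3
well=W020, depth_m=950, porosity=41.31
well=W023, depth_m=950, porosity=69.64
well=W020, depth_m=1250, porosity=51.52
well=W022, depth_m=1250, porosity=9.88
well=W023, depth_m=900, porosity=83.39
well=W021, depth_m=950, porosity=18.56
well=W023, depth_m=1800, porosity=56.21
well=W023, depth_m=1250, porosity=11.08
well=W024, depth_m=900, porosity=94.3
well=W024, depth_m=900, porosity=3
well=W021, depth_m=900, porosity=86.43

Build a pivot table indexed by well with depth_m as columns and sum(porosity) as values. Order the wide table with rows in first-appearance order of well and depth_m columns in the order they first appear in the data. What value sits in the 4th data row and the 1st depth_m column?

41.21

With rows in first-appearance order of well, row 4 is well=W021. depth_m columns in first-appearance order: 1250, 1800, 900, 950; column 1 is 1250.
Long rows with well=W021, depth_m=1250: 13.35 + 14.43 + 13.43 = 41.21.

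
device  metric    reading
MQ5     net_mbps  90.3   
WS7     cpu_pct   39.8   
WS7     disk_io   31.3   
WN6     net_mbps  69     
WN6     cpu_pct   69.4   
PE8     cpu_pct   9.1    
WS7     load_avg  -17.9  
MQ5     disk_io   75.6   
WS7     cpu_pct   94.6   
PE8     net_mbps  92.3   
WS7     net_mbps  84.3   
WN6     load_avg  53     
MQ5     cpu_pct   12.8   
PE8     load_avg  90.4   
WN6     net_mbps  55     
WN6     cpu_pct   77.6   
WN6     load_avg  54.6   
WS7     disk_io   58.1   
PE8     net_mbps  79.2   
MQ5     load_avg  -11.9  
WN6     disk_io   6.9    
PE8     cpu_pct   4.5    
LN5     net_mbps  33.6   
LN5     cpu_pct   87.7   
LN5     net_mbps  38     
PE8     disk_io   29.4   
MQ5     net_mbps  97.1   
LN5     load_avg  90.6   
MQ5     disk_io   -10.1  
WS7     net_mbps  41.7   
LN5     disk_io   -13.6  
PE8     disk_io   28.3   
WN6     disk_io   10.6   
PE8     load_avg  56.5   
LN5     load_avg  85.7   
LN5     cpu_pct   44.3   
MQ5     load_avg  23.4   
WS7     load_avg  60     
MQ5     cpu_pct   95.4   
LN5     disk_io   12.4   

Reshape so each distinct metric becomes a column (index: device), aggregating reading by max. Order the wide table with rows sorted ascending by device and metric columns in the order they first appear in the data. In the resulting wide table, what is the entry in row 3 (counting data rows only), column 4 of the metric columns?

90.4

With rows sorted ascending by device, row 3 is device=PE8. metric columns in first-appearance order: net_mbps, cpu_pct, disk_io, load_avg; column 4 is load_avg.
Long rows with device=PE8, metric=load_avg: max(90.4, 56.5) = 90.4.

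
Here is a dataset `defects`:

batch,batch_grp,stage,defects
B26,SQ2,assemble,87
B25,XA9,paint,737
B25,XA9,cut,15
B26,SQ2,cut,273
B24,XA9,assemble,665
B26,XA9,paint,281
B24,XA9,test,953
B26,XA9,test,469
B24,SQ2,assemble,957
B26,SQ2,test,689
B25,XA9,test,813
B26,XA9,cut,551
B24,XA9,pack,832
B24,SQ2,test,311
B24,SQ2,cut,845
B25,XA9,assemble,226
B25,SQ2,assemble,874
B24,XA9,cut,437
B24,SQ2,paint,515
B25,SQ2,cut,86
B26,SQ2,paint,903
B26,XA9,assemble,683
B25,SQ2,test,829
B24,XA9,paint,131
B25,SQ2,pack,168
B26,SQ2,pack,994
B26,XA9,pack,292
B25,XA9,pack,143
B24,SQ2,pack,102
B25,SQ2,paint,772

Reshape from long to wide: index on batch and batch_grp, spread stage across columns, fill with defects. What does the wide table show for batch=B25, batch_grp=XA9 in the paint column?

Wide layout: rows indexed by batch and batch_grp, columns are the 5 distinct stage values (assemble, paint, cut, test, pack).
Cell (batch=B25, batch_grp=XA9, stage=paint) draws from the long row where batch=B25, batch_grp=XA9 and stage=paint, which has defects=737.

737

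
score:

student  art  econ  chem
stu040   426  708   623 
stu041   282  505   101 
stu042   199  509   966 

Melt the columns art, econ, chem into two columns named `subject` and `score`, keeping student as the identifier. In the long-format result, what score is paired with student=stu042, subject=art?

199

Unpivoting turns each (student, wide-column) pair into one long row.
The wide cell at row stu042, column art holds 199, so the long row (stu042, art) has score=199.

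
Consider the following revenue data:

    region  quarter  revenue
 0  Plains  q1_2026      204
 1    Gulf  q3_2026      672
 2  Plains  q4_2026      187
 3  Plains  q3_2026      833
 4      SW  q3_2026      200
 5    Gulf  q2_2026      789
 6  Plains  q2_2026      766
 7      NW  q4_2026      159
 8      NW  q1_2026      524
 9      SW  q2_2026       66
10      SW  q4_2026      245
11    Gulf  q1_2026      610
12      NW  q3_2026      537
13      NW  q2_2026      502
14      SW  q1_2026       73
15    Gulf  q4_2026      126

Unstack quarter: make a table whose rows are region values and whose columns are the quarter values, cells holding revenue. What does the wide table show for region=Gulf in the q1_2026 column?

610

Wide layout: rows indexed by region, columns are the 4 distinct quarter values (q1_2026, q3_2026, q4_2026, q2_2026).
Cell (region=Gulf, quarter=q1_2026) draws from the long row where region=Gulf and quarter=q1_2026, which has revenue=610.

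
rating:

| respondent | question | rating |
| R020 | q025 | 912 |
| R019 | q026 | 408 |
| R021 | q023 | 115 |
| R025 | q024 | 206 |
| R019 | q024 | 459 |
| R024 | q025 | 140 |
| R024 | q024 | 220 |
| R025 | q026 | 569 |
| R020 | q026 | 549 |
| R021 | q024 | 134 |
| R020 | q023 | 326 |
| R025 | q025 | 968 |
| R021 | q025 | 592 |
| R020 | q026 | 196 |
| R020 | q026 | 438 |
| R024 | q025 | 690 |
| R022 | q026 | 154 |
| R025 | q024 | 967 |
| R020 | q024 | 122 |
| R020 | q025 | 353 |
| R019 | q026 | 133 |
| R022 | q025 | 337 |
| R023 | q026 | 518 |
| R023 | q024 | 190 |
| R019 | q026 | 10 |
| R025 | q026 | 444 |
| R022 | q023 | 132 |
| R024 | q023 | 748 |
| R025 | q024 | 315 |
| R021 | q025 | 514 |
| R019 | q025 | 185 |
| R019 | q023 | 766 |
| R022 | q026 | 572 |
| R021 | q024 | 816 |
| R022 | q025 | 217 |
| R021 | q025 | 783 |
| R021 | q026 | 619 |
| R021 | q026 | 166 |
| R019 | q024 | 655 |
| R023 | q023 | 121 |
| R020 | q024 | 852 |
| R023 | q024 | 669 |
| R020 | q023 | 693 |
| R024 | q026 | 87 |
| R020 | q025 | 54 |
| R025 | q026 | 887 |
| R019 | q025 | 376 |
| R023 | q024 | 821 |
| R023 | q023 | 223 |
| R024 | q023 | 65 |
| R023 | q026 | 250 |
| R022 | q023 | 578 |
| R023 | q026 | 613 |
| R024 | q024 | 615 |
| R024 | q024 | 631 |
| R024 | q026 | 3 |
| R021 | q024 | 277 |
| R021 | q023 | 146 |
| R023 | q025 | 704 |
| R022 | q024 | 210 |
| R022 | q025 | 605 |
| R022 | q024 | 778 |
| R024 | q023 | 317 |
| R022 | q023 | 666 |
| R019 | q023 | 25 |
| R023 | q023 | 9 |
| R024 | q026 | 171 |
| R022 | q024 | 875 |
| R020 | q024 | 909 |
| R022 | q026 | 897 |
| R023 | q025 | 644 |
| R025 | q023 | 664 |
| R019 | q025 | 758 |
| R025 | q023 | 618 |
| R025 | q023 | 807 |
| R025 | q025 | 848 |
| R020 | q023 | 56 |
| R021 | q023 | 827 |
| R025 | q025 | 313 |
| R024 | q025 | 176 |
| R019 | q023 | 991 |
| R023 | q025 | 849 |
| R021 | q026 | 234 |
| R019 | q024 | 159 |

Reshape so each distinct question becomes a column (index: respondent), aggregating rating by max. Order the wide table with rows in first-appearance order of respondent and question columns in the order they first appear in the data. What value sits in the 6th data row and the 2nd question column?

897

With rows in first-appearance order of respondent, row 6 is respondent=R022. question columns in first-appearance order: q025, q026, q023, q024; column 2 is q026.
Long rows with respondent=R022, question=q026: max(154, 572, 897) = 897.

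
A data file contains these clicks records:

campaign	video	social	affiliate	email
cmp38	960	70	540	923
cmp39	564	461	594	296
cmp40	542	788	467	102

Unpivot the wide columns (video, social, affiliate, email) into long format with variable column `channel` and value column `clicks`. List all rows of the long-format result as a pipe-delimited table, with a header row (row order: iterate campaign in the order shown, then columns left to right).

Each (campaign, column) pair becomes one row: 3 × 4 = 12 rows.
For example, (cmp38, video) → clicks=960.

| campaign | channel | clicks |
| cmp38 | video | 960 |
| cmp38 | social | 70 |
| cmp38 | affiliate | 540 |
| cmp38 | email | 923 |
| cmp39 | video | 564 |
| cmp39 | social | 461 |
| cmp39 | affiliate | 594 |
| cmp39 | email | 296 |
| cmp40 | video | 542 |
| cmp40 | social | 788 |
| cmp40 | affiliate | 467 |
| cmp40 | email | 102 |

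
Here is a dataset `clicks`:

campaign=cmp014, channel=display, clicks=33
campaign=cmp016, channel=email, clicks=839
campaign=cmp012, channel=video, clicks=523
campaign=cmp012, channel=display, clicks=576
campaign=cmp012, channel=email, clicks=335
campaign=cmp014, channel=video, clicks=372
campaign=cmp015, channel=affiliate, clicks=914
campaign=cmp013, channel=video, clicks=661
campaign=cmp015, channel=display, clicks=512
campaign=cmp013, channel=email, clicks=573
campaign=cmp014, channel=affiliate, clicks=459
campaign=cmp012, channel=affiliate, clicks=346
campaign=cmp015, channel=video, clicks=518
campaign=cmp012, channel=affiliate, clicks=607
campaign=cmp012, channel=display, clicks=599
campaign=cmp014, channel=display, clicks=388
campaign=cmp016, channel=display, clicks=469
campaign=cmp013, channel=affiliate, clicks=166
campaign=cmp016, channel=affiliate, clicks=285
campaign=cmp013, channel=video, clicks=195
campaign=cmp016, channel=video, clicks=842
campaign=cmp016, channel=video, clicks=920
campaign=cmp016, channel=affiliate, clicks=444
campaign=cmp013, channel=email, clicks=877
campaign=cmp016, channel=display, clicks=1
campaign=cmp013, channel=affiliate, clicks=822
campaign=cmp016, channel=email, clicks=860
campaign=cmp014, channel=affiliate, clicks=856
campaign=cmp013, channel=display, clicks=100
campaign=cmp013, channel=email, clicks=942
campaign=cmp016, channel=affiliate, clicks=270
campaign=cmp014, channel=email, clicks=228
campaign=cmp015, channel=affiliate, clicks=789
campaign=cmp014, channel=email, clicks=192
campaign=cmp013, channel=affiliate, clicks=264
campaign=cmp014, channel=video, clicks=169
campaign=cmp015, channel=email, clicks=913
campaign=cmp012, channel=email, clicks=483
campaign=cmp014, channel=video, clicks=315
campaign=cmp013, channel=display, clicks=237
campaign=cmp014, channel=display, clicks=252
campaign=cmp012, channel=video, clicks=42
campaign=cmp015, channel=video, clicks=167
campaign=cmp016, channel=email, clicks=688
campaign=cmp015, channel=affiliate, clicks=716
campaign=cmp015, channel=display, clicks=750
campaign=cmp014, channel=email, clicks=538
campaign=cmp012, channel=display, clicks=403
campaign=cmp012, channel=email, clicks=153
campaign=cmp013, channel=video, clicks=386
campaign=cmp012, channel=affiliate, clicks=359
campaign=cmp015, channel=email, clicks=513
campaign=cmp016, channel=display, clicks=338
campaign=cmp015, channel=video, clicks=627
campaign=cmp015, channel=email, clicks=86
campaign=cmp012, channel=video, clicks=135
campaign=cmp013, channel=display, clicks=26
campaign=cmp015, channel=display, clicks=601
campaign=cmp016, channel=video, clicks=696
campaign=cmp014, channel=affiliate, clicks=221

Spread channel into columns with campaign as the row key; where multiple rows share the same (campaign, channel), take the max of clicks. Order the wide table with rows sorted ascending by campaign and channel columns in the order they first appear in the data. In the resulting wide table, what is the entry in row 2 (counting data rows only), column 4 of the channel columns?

822

With rows sorted ascending by campaign, row 2 is campaign=cmp013. channel columns in first-appearance order: display, email, video, affiliate; column 4 is affiliate.
Long rows with campaign=cmp013, channel=affiliate: max(166, 822, 264) = 822.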